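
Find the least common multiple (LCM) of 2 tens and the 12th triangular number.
Convert 2 tens (place-value notation) → 2×10 = 20 (decimal)
Convert the 12th triangular number (triangular index) → 12×13/2 = 78 (decimal)
Compute lcm(20, 78) = 780
780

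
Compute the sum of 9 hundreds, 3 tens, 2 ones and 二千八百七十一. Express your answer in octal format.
Convert 9 hundreds, 3 tens, 2 ones (place-value notation) → 9×100 + 3×10 + 2 = 932 (decimal)
Convert 二千八百七十一 (Chinese numeral) → 2×1000 + 8×100 + 7×10 + 1 = 2871 (decimal)
Compute 932 + 2871 = 3803
Convert 3803 (decimal) → 3803 = 7×512 + 3×64 + 3×8 + 3 → 0o7333 (octal)
0o7333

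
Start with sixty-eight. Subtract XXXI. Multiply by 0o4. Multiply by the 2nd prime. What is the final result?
Convert sixty-eight (English words) → 68 (decimal)
Start: 68
Convert XXXI (Roman numeral) → 10 + 10 + 10 + 1 = 31 (decimal)
68 - 31 = 37
Convert 0o4 (octal) → 4 (decimal)
37 × 4 = 148
Convert the 2nd prime (prime index) → 3 (decimal)
148 × 3 = 444
444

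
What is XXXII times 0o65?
Convert XXXII (Roman numeral) → 10 + 10 + 10 + 1 + 1 = 32 (decimal)
Convert 0o65 (octal) → 6×8 + 5 = 53 (decimal)
Compute 32 × 53 = 1696
1696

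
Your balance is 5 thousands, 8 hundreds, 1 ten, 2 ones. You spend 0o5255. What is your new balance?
Convert 5 thousands, 8 hundreds, 1 ten, 2 ones (place-value notation) → 5×1000 + 8×100 + 1×10 + 2 = 5812 (decimal)
Convert 0o5255 (octal) → 5×512 + 2×64 + 5×8 + 5 = 2733 (decimal)
Compute 5812 - 2733 = 3079
3079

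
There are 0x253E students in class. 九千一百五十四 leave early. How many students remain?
Convert 0x253E (hexadecimal) → 2×4096 + 5×256 + 3×16 + 14 = 9534 (decimal)
Convert 九千一百五十四 (Chinese numeral) → 9×1000 + 1×100 + 5×10 + 4 = 9154 (decimal)
Compute 9534 - 9154 = 380
380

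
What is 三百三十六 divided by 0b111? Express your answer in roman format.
Convert 三百三十六 (Chinese numeral) → 3×100 + 3×10 + 6 = 336 (decimal)
Convert 0b111 (binary) → 4 + 2 + 1 = 7 (decimal)
Compute 336 ÷ 7 = 48
Convert 48 (decimal) → 48 = 40 + 5 + 1 + 1 + 1 → XLVIII (Roman numeral)
XLVIII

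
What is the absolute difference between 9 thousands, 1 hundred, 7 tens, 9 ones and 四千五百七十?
Convert 9 thousands, 1 hundred, 7 tens, 9 ones (place-value notation) → 9×1000 + 1×100 + 7×10 + 9 = 9179 (decimal)
Convert 四千五百七十 (Chinese numeral) → 4×1000 + 5×100 + 7×10 = 4570 (decimal)
Compute |9179 - 4570| = 4609
4609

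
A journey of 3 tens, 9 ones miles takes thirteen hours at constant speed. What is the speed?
Convert 3 tens, 9 ones (place-value notation) → 3×10 + 9 = 39 (decimal)
Convert thirteen (English words) → 13 (decimal)
Compute 39 ÷ 13 = 3
3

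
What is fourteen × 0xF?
Convert fourteen (English words) → 14 (decimal)
Convert 0xF (hexadecimal) → 15 (decimal)
Compute 14 × 15 = 210
210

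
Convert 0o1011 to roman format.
Convert 0o1011 (octal) → 1×512 + 1×8 + 1 = 521 (decimal)
Convert 521 (decimal) → 521 = 500 + 10 + 10 + 1 → DXXI (Roman numeral)
DXXI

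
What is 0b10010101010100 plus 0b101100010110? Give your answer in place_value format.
Convert 0b10010101010100 (binary) → 8192 + 1024 + 256 + 64 + 16 + 4 = 9556 (decimal)
Convert 0b101100010110 (binary) → 2048 + 512 + 256 + 16 + 4 + 2 = 2838 (decimal)
Compute 9556 + 2838 = 12394
Convert 12394 (decimal) → 12394 = 12×1000 + 3×100 + 9×10 + 4 → 12 thousands, 3 hundreds, 9 tens, 4 ones (place-value notation)
12 thousands, 3 hundreds, 9 tens, 4 ones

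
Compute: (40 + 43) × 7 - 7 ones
Convert 7 ones (place-value notation) → 7 (decimal)
Expression in decimal: (40 + 43) × 7 - 7
Parentheses first: 40 + 43 = 83
Multiply: 83 × 7 = 581
Subtract: 581 - 7 = 574
574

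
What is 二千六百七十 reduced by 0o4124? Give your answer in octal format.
Convert 二千六百七十 (Chinese numeral) → 2×1000 + 6×100 + 7×10 = 2670 (decimal)
Convert 0o4124 (octal) → 4×512 + 1×64 + 2×8 + 4 = 2132 (decimal)
Compute 2670 - 2132 = 538
Convert 538 (decimal) → 538 = 1×512 + 3×8 + 2 → 0o1032 (octal)
0o1032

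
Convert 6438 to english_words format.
Convert 6438 (decimal) → 6438 = 6×1000 + 4×100 + 38 → six thousand four hundred thirty-eight (English words)
six thousand four hundred thirty-eight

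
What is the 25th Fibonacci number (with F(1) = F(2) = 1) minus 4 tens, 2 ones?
The 25th Fibonacci number (with F(1) = F(2) = 1) = 75025
Convert 4 tens, 2 ones (place-value notation) → 4×10 + 2 = 42 (decimal)
Compute 75025 - 42 = 74983
74983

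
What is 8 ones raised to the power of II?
Convert 8 ones (place-value notation) → 8 (decimal)
Convert II (Roman numeral) → 1 + 1 = 2 (decimal)
Compute 8 ^ 2 = 64
64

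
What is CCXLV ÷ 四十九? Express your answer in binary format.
Convert CCXLV (Roman numeral) → 100 + 100 + 40 + 5 = 245 (decimal)
Convert 四十九 (Chinese numeral) → 4×10 + 9 = 49 (decimal)
Compute 245 ÷ 49 = 5
Convert 5 (decimal) → 5 = 4 + 1 → 0b101 (binary)
0b101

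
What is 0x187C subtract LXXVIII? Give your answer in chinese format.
Convert 0x187C (hexadecimal) → 1×4096 + 8×256 + 7×16 + 12 = 6268 (decimal)
Convert LXXVIII (Roman numeral) → 50 + 10 + 10 + 5 + 1 + 1 + 1 = 78 (decimal)
Compute 6268 - 78 = 6190
Convert 6190 (decimal) → 6190 = 6×1000 + 1×100 + 9×10 → 六千一百九十 (Chinese numeral)
六千一百九十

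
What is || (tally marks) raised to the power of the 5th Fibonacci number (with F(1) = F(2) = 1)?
Convert || (tally marks) → 2 (decimal)
Convert the 5th Fibonacci number (with F(1) = F(2) = 1) (Fibonacci index) → 1, 1, 2, 3, 5 → 5 (decimal)
Compute 2 ^ 5 = 32
32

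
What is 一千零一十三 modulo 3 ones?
Convert 一千零一十三 (Chinese numeral) → 1×1000 + 1×10 + 3 = 1013 (decimal)
Convert 3 ones (place-value notation) → 3 (decimal)
Compute 1013 mod 3 = 2
2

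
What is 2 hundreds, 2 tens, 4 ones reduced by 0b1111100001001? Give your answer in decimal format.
Convert 2 hundreds, 2 tens, 4 ones (place-value notation) → 2×100 + 2×10 + 4 = 224 (decimal)
Convert 0b1111100001001 (binary) → 4096 + 2048 + 1024 + 512 + 256 + 8 + 1 = 7945 (decimal)
Compute 224 - 7945 = -7721
-7721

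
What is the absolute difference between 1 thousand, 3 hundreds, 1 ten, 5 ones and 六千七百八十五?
Convert 1 thousand, 3 hundreds, 1 ten, 5 ones (place-value notation) → 1×1000 + 3×100 + 1×10 + 5 = 1315 (decimal)
Convert 六千七百八十五 (Chinese numeral) → 6×1000 + 7×100 + 8×10 + 5 = 6785 (decimal)
Compute |1315 - 6785| = 5470
5470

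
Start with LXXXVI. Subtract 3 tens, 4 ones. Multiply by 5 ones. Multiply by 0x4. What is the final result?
Convert LXXXVI (Roman numeral) → 50 + 10 + 10 + 10 + 5 + 1 = 86 (decimal)
Start: 86
Convert 3 tens, 4 ones (place-value notation) → 3×10 + 4 = 34 (decimal)
86 - 34 = 52
Convert 5 ones (place-value notation) → 5 (decimal)
52 × 5 = 260
Convert 0x4 (hexadecimal) → 4 (decimal)
260 × 4 = 1040
1040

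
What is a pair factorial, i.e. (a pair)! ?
Convert a pair (colloquial) → 2 (decimal)
Compute 2! = 2
2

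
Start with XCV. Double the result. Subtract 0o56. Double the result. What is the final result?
Convert XCV (Roman numeral) → 90 + 5 = 95 (decimal)
Start: 95
95 × 2 = 190
Convert 0o56 (octal) → 5×8 + 6 = 46 (decimal)
190 - 46 = 144
144 × 2 = 288
288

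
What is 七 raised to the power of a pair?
Convert 七 (Chinese numeral) → 7 (decimal)
Convert a pair (colloquial) → 2 (decimal)
Compute 7 ^ 2 = 49
49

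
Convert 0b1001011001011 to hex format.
Convert 0b1001011001011 (binary) → 4096 + 512 + 128 + 64 + 8 + 2 + 1 = 4811 (decimal)
Convert 4811 (decimal) → 4811 = 1×4096 + 2×256 + 12×16 + 11 → 0x12CB (hexadecimal)
0x12CB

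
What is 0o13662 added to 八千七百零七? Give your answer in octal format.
Convert 0o13662 (octal) → 1×4096 + 3×512 + 6×64 + 6×8 + 2 = 6066 (decimal)
Convert 八千七百零七 (Chinese numeral) → 8×1000 + 7×100 + 7 = 8707 (decimal)
Compute 6066 + 8707 = 14773
Convert 14773 (decimal) → 14773 = 3×4096 + 4×512 + 6×64 + 6×8 + 5 → 0o34665 (octal)
0o34665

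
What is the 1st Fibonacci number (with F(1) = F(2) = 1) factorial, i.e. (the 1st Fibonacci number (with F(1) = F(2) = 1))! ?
Convert the 1st Fibonacci number (with F(1) = F(2) = 1) (Fibonacci index) → 1 (decimal)
Compute 1! = 1
1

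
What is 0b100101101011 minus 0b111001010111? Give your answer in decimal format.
Convert 0b100101101011 (binary) → 2048 + 256 + 64 + 32 + 8 + 2 + 1 = 2411 (decimal)
Convert 0b111001010111 (binary) → 2048 + 1024 + 512 + 64 + 16 + 4 + 2 + 1 = 3671 (decimal)
Compute 2411 - 3671 = -1260
-1260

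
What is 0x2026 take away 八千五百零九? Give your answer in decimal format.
Convert 0x2026 (hexadecimal) → 2×4096 + 2×16 + 6 = 8230 (decimal)
Convert 八千五百零九 (Chinese numeral) → 8×1000 + 5×100 + 9 = 8509 (decimal)
Compute 8230 - 8509 = -279
-279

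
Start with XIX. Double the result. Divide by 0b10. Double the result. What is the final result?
Convert XIX (Roman numeral) → 10 + 9 = 19 (decimal)
Start: 19
19 × 2 = 38
Convert 0b10 (binary) → 2 (decimal)
38 ÷ 2 = 19
19 × 2 = 38
38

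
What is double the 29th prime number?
The 29th prime number = 109
Compute 109 × 2 = 218
218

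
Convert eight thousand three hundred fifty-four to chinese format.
Convert eight thousand three hundred fifty-four (English words) → 8×1000 + 3×100 + 54 = 8354 (decimal)
Convert 8354 (decimal) → 8354 = 8×1000 + 3×100 + 5×10 + 4 → 八千三百五十四 (Chinese numeral)
八千三百五十四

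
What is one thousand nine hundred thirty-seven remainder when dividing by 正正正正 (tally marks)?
Convert one thousand nine hundred thirty-seven (English words) → 1×1000 + 9×100 + 37 = 1937 (decimal)
Convert 正正正正 (tally marks) → 5 + 5 + 5 + 5 = 20 (decimal)
Compute 1937 mod 20 = 17
17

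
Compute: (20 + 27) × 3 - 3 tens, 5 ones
Convert 3 tens, 5 ones (place-value notation) → 3×10 + 5 = 35 (decimal)
Expression in decimal: (20 + 27) × 3 - 35
Parentheses first: 20 + 27 = 47
Multiply: 47 × 3 = 141
Subtract: 141 - 35 = 106
106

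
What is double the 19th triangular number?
The 19th triangular number = 19×20/2 = 190
Compute 190 × 2 = 380
380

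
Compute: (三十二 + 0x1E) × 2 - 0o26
Convert 三十二 (Chinese numeral) → 3×10 + 2 = 32 (decimal)
Convert 0x1E (hexadecimal) → 1×16 + 14 = 30 (decimal)
Convert 0o26 (octal) → 2×8 + 6 = 22 (decimal)
Expression in decimal: (32 + 30) × 2 - 22
Parentheses first: 32 + 30 = 62
Multiply: 62 × 2 = 124
Subtract: 124 - 22 = 102
102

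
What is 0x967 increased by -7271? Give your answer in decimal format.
Convert 0x967 (hexadecimal) → 9×256 + 6×16 + 7 = 2407 (decimal)
Compute 2407 + -7271 = -4864
-4864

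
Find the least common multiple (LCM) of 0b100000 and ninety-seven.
Convert 0b100000 (binary) → 32 (decimal)
Convert ninety-seven (English words) → 97 (decimal)
Compute lcm(32, 97) = 3104
3104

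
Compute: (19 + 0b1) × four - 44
Convert 0b1 (binary) → 1 (decimal)
Convert four (English words) → 4 (decimal)
Expression in decimal: (19 + 1) × 4 - 44
Parentheses first: 19 + 1 = 20
Multiply: 20 × 4 = 80
Subtract: 80 - 44 = 36
36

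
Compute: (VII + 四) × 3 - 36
Convert VII (Roman numeral) → 5 + 1 + 1 = 7 (decimal)
Convert 四 (Chinese numeral) → 4 (decimal)
Expression in decimal: (7 + 4) × 3 - 36
Parentheses first: 7 + 4 = 11
Multiply: 11 × 3 = 33
Subtract: 33 - 36 = -3
-3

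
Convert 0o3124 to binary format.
Convert 0o3124 (octal) → 3×512 + 1×64 + 2×8 + 4 = 1620 (decimal)
Convert 1620 (decimal) → 1620 = 1024 + 512 + 64 + 16 + 4 → 0b11001010100 (binary)
0b11001010100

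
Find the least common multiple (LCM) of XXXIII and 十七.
Convert XXXIII (Roman numeral) → 10 + 10 + 10 + 1 + 1 + 1 = 33 (decimal)
Convert 十七 (Chinese numeral) → 1×10 + 7 = 17 (decimal)
Compute lcm(33, 17) = 561
561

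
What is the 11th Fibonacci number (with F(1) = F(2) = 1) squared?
The 11th Fibonacci number (with F(1) = F(2) = 1): 1, 1, 2, 3, 5, 8, 13, 21, 34, 55, 89 → 89
Compute 89² = 89 × 89 = 7921
7921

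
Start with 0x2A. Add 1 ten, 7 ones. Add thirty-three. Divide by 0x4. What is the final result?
Convert 0x2A (hexadecimal) → 2×16 + 10 = 42 (decimal)
Start: 42
Convert 1 ten, 7 ones (place-value notation) → 1×10 + 7 = 17 (decimal)
42 + 17 = 59
Convert thirty-three (English words) → 33 (decimal)
59 + 33 = 92
Convert 0x4 (hexadecimal) → 4 (decimal)
92 ÷ 4 = 23
23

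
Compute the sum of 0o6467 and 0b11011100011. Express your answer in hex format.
Convert 0o6467 (octal) → 6×512 + 4×64 + 6×8 + 7 = 3383 (decimal)
Convert 0b11011100011 (binary) → 1024 + 512 + 128 + 64 + 32 + 2 + 1 = 1763 (decimal)
Compute 3383 + 1763 = 5146
Convert 5146 (decimal) → 5146 = 1×4096 + 4×256 + 1×16 + 10 → 0x141A (hexadecimal)
0x141A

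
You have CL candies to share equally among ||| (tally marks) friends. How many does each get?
Convert CL (Roman numeral) → 100 + 50 = 150 (decimal)
Convert ||| (tally marks) → 3 (decimal)
Compute 150 ÷ 3 = 50
50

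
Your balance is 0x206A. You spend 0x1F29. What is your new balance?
Convert 0x206A (hexadecimal) → 2×4096 + 6×16 + 10 = 8298 (decimal)
Convert 0x1F29 (hexadecimal) → 1×4096 + 15×256 + 2×16 + 9 = 7977 (decimal)
Compute 8298 - 7977 = 321
321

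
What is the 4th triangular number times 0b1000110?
Convert the 4th triangular number (triangular index) → 4×5/2 = 10 (decimal)
Convert 0b1000110 (binary) → 64 + 4 + 2 = 70 (decimal)
Compute 10 × 70 = 700
700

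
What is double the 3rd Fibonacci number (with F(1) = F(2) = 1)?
The 3rd Fibonacci number (with F(1) = F(2) = 1): 1, 1, 2 → 2
Compute 2 × 2 = 4
4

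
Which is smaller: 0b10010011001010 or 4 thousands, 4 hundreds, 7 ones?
Convert 0b10010011001010 (binary) → 8192 + 1024 + 128 + 64 + 8 + 2 = 9418 (decimal)
Convert 4 thousands, 4 hundreds, 7 ones (place-value notation) → 4×1000 + 4×100 + 7 = 4407 (decimal)
Compare 9418 vs 4407: smaller = 4407
4407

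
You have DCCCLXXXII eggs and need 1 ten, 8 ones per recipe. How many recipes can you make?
Convert DCCCLXXXII (Roman numeral) → 500 + 100 + 100 + 100 + 50 + 10 + 10 + 10 + 1 + 1 = 882 (decimal)
Convert 1 ten, 8 ones (place-value notation) → 1×10 + 8 = 18 (decimal)
Compute 882 ÷ 18 = 49
49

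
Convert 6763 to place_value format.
Convert 6763 (decimal) → 6763 = 6×1000 + 7×100 + 6×10 + 3 → 6 thousands, 7 hundreds, 6 tens, 3 ones (place-value notation)
6 thousands, 7 hundreds, 6 tens, 3 ones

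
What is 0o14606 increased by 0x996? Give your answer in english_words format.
Convert 0o14606 (octal) → 1×4096 + 4×512 + 6×64 + 6 = 6534 (decimal)
Convert 0x996 (hexadecimal) → 9×256 + 9×16 + 6 = 2454 (decimal)
Compute 6534 + 2454 = 8988
Convert 8988 (decimal) → 8988 = 8×1000 + 9×100 + 88 → eight thousand nine hundred eighty-eight (English words)
eight thousand nine hundred eighty-eight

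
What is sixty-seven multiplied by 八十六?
Convert sixty-seven (English words) → 67 (decimal)
Convert 八十六 (Chinese numeral) → 8×10 + 6 = 86 (decimal)
Compute 67 × 86 = 5762
5762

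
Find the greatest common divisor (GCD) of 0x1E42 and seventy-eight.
Convert 0x1E42 (hexadecimal) → 1×4096 + 14×256 + 4×16 + 2 = 7746 (decimal)
Convert seventy-eight (English words) → 78 (decimal)
Compute gcd(7746, 78) = 6
6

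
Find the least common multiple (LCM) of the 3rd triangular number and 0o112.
Convert the 3rd triangular number (triangular index) → 3×4/2 = 6 (decimal)
Convert 0o112 (octal) → 1×64 + 1×8 + 2 = 74 (decimal)
Compute lcm(6, 74) = 222
222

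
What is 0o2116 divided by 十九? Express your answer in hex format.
Convert 0o2116 (octal) → 2×512 + 1×64 + 1×8 + 6 = 1102 (decimal)
Convert 十九 (Chinese numeral) → 1×10 + 9 = 19 (decimal)
Compute 1102 ÷ 19 = 58
Convert 58 (decimal) → 58 = 3×16 + 10 → 0x3A (hexadecimal)
0x3A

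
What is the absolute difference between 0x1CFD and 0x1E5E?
Convert 0x1CFD (hexadecimal) → 1×4096 + 12×256 + 15×16 + 13 = 7421 (decimal)
Convert 0x1E5E (hexadecimal) → 1×4096 + 14×256 + 5×16 + 14 = 7774 (decimal)
Compute |7421 - 7774| = 353
353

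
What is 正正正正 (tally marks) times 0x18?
Convert 正正正正 (tally marks) → 5 + 5 + 5 + 5 = 20 (decimal)
Convert 0x18 (hexadecimal) → 1×16 + 8 = 24 (decimal)
Compute 20 × 24 = 480
480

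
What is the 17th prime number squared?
The 17th prime number = 59
Compute 59² = 59 × 59 = 3481
3481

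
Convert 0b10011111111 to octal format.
Convert 0b10011111111 (binary) → 1024 + 128 + 64 + 32 + 16 + 8 + 4 + 2 + 1 = 1279 (decimal)
Convert 1279 (decimal) → 1279 = 2×512 + 3×64 + 7×8 + 7 → 0o2377 (octal)
0o2377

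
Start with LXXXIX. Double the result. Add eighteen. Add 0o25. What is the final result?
Convert LXXXIX (Roman numeral) → 50 + 10 + 10 + 10 + 9 = 89 (decimal)
Start: 89
89 × 2 = 178
Convert eighteen (English words) → 18 (decimal)
178 + 18 = 196
Convert 0o25 (octal) → 2×8 + 5 = 21 (decimal)
196 + 21 = 217
217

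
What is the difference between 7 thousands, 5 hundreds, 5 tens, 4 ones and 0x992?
Convert 7 thousands, 5 hundreds, 5 tens, 4 ones (place-value notation) → 7×1000 + 5×100 + 5×10 + 4 = 7554 (decimal)
Convert 0x992 (hexadecimal) → 9×256 + 9×16 + 2 = 2450 (decimal)
Difference: |7554 - 2450| = 5104
5104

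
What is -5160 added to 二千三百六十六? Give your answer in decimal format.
Convert 二千三百六十六 (Chinese numeral) → 2×1000 + 3×100 + 6×10 + 6 = 2366 (decimal)
Compute -5160 + 2366 = -2794
-2794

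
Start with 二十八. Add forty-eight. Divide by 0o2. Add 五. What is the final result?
Convert 二十八 (Chinese numeral) → 2×10 + 8 = 28 (decimal)
Start: 28
Convert forty-eight (English words) → 48 (decimal)
28 + 48 = 76
Convert 0o2 (octal) → 2 (decimal)
76 ÷ 2 = 38
Convert 五 (Chinese numeral) → 5 (decimal)
38 + 5 = 43
43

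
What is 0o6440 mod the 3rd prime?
Convert 0o6440 (octal) → 6×512 + 4×64 + 4×8 = 3360 (decimal)
Convert the 3rd prime (prime index) → 5 (decimal)
Compute 3360 mod 5 = 0
0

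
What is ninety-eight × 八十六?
Convert ninety-eight (English words) → 98 (decimal)
Convert 八十六 (Chinese numeral) → 8×10 + 6 = 86 (decimal)
Compute 98 × 86 = 8428
8428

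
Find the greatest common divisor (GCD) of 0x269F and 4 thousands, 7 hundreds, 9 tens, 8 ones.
Convert 0x269F (hexadecimal) → 2×4096 + 6×256 + 9×16 + 15 = 9887 (decimal)
Convert 4 thousands, 7 hundreds, 9 tens, 8 ones (place-value notation) → 4×1000 + 7×100 + 9×10 + 8 = 4798 (decimal)
Compute gcd(9887, 4798) = 1
1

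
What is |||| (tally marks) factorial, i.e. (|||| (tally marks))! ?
Convert |||| (tally marks) → 4 (decimal)
Compute 4! = 24
24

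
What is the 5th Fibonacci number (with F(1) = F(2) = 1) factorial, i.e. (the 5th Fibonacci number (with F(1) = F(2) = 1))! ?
Convert the 5th Fibonacci number (with F(1) = F(2) = 1) (Fibonacci index) → 1, 1, 2, 3, 5 → 5 (decimal)
Compute 5! = 120
120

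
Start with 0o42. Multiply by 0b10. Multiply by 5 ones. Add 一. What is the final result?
Convert 0o42 (octal) → 4×8 + 2 = 34 (decimal)
Start: 34
Convert 0b10 (binary) → 2 (decimal)
34 × 2 = 68
Convert 5 ones (place-value notation) → 5 (decimal)
68 × 5 = 340
Convert 一 (Chinese numeral) → 1 (decimal)
340 + 1 = 341
341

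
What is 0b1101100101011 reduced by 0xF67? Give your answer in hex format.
Convert 0b1101100101011 (binary) → 4096 + 2048 + 512 + 256 + 32 + 8 + 2 + 1 = 6955 (decimal)
Convert 0xF67 (hexadecimal) → 15×256 + 6×16 + 7 = 3943 (decimal)
Compute 6955 - 3943 = 3012
Convert 3012 (decimal) → 3012 = 11×256 + 12×16 + 4 → 0xBC4 (hexadecimal)
0xBC4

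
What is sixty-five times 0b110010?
Convert sixty-five (English words) → 65 (decimal)
Convert 0b110010 (binary) → 32 + 16 + 2 = 50 (decimal)
Compute 65 × 50 = 3250
3250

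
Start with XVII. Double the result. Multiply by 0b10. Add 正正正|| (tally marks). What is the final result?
Convert XVII (Roman numeral) → 10 + 5 + 1 + 1 = 17 (decimal)
Start: 17
17 × 2 = 34
Convert 0b10 (binary) → 2 (decimal)
34 × 2 = 68
Convert 正正正|| (tally marks) → 5 + 5 + 5 + 2 = 17 (decimal)
68 + 17 = 85
85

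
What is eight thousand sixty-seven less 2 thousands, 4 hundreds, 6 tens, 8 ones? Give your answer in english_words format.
Convert eight thousand sixty-seven (English words) → 8×1000 + 67 = 8067 (decimal)
Convert 2 thousands, 4 hundreds, 6 tens, 8 ones (place-value notation) → 2×1000 + 4×100 + 6×10 + 8 = 2468 (decimal)
Compute 8067 - 2468 = 5599
Convert 5599 (decimal) → 5599 = 5×1000 + 5×100 + 99 → five thousand five hundred ninety-nine (English words)
five thousand five hundred ninety-nine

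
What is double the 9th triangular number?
The 9th triangular number = 9×10/2 = 45
Compute 45 × 2 = 90
90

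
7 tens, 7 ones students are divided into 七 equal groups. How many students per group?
Convert 7 tens, 7 ones (place-value notation) → 7×10 + 7 = 77 (decimal)
Convert 七 (Chinese numeral) → 7 (decimal)
Compute 77 ÷ 7 = 11
11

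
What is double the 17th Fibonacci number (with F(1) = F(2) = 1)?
The 17th Fibonacci number (with F(1) = F(2) = 1) = 1597
Compute 1597 × 2 = 3194
3194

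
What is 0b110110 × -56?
Convert 0b110110 (binary) → 32 + 16 + 4 + 2 = 54 (decimal)
Compute 54 × -56 = -3024
-3024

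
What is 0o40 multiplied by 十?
Convert 0o40 (octal) → 4×8 = 32 (decimal)
Convert 十 (Chinese numeral) → 1×10 = 10 (decimal)
Compute 32 × 10 = 320
320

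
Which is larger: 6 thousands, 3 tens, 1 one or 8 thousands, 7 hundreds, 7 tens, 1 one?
Convert 6 thousands, 3 tens, 1 one (place-value notation) → 6×1000 + 3×10 + 1 = 6031 (decimal)
Convert 8 thousands, 7 hundreds, 7 tens, 1 one (place-value notation) → 8×1000 + 7×100 + 7×10 + 1 = 8771 (decimal)
Compare 6031 vs 8771: larger = 8771
8771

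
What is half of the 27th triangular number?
The 27th triangular number = 27×28/2 = 378
Compute 378 ÷ 2 = 189
189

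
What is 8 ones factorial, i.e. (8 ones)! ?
Convert 8 ones (place-value notation) → 8 (decimal)
Compute 8! = 40320
40320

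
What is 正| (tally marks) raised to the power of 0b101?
Convert 正| (tally marks) → 5 + 1 = 6 (decimal)
Convert 0b101 (binary) → 4 + 1 = 5 (decimal)
Compute 6 ^ 5 = 7776
7776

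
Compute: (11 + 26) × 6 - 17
Parentheses first: 11 + 26 = 37
Multiply: 37 × 6 = 222
Subtract: 222 - 17 = 205
205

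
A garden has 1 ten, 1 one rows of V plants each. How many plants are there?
Convert V (Roman numeral) → 5 (decimal)
Convert 1 ten, 1 one (place-value notation) → 1×10 + 1 = 11 (decimal)
Compute 5 × 11 = 55
55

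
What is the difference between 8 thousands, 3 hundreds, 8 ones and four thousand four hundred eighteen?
Convert 8 thousands, 3 hundreds, 8 ones (place-value notation) → 8×1000 + 3×100 + 8 = 8308 (decimal)
Convert four thousand four hundred eighteen (English words) → 4×1000 + 4×100 + 18 = 4418 (decimal)
Difference: |8308 - 4418| = 3890
3890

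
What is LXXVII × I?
Convert LXXVII (Roman numeral) → 50 + 10 + 10 + 5 + 1 + 1 = 77 (decimal)
Convert I (Roman numeral) → 1 (decimal)
Compute 77 × 1 = 77
77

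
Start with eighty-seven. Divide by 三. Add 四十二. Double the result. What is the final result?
Convert eighty-seven (English words) → 87 (decimal)
Start: 87
Convert 三 (Chinese numeral) → 3 (decimal)
87 ÷ 3 = 29
Convert 四十二 (Chinese numeral) → 4×10 + 2 = 42 (decimal)
29 + 42 = 71
71 × 2 = 142
142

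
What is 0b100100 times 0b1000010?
Convert 0b100100 (binary) → 32 + 4 = 36 (decimal)
Convert 0b1000010 (binary) → 64 + 2 = 66 (decimal)
Compute 36 × 66 = 2376
2376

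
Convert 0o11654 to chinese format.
Convert 0o11654 (octal) → 1×4096 + 1×512 + 6×64 + 5×8 + 4 = 5036 (decimal)
Convert 5036 (decimal) → 5036 = 5×1000 + 3×10 + 6 → 五千零三十六 (Chinese numeral)
五千零三十六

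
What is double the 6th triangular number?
The 6th triangular number = 6×7/2 = 21
Compute 21 × 2 = 42
42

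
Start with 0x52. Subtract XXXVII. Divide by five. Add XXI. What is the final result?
Convert 0x52 (hexadecimal) → 5×16 + 2 = 82 (decimal)
Start: 82
Convert XXXVII (Roman numeral) → 10 + 10 + 10 + 5 + 1 + 1 = 37 (decimal)
82 - 37 = 45
Convert five (English words) → 5 (decimal)
45 ÷ 5 = 9
Convert XXI (Roman numeral) → 10 + 10 + 1 = 21 (decimal)
9 + 21 = 30
30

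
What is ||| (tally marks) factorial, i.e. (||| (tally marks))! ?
Convert ||| (tally marks) → 3 (decimal)
Compute 3! = 6
6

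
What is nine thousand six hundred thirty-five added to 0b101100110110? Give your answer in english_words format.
Convert nine thousand six hundred thirty-five (English words) → 9×1000 + 6×100 + 35 = 9635 (decimal)
Convert 0b101100110110 (binary) → 2048 + 512 + 256 + 32 + 16 + 4 + 2 = 2870 (decimal)
Compute 9635 + 2870 = 12505
Convert 12505 (decimal) → 12505 = 12×1000 + 5×100 + 5 → twelve thousand five hundred five (English words)
twelve thousand five hundred five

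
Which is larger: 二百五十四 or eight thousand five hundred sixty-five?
Convert 二百五十四 (Chinese numeral) → 2×100 + 5×10 + 4 = 254 (decimal)
Convert eight thousand five hundred sixty-five (English words) → 8×1000 + 5×100 + 65 = 8565 (decimal)
Compare 254 vs 8565: larger = 8565
8565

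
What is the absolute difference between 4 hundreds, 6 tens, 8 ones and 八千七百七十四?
Convert 4 hundreds, 6 tens, 8 ones (place-value notation) → 4×100 + 6×10 + 8 = 468 (decimal)
Convert 八千七百七十四 (Chinese numeral) → 8×1000 + 7×100 + 7×10 + 4 = 8774 (decimal)
Compute |468 - 8774| = 8306
8306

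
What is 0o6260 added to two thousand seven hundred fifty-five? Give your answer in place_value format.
Convert 0o6260 (octal) → 6×512 + 2×64 + 6×8 = 3248 (decimal)
Convert two thousand seven hundred fifty-five (English words) → 2×1000 + 7×100 + 55 = 2755 (decimal)
Compute 3248 + 2755 = 6003
Convert 6003 (decimal) → 6003 = 6×1000 + 3 → 6 thousands, 3 ones (place-value notation)
6 thousands, 3 ones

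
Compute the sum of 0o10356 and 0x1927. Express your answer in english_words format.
Convert 0o10356 (octal) → 1×4096 + 3×64 + 5×8 + 6 = 4334 (decimal)
Convert 0x1927 (hexadecimal) → 1×4096 + 9×256 + 2×16 + 7 = 6439 (decimal)
Compute 4334 + 6439 = 10773
Convert 10773 (decimal) → 10773 = 10×1000 + 7×100 + 73 → ten thousand seven hundred seventy-three (English words)
ten thousand seven hundred seventy-three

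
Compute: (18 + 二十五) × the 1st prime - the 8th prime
Convert 二十五 (Chinese numeral) → 2×10 + 5 = 25 (decimal)
Convert the 1st prime (prime index) → 2 (decimal)
Convert the 8th prime (prime index) → 19 (decimal)
Expression in decimal: (18 + 25) × 2 - 19
Parentheses first: 18 + 25 = 43
Multiply: 43 × 2 = 86
Subtract: 86 - 19 = 67
67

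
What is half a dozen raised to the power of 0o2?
Convert half a dozen (colloquial) → 6 (decimal)
Convert 0o2 (octal) → 2 (decimal)
Compute 6 ^ 2 = 36
36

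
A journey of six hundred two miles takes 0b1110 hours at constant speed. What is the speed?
Convert six hundred two (English words) → 6×100 + 2 = 602 (decimal)
Convert 0b1110 (binary) → 8 + 4 + 2 = 14 (decimal)
Compute 602 ÷ 14 = 43
43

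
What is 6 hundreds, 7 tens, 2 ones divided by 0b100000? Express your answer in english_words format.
Convert 6 hundreds, 7 tens, 2 ones (place-value notation) → 6×100 + 7×10 + 2 = 672 (decimal)
Convert 0b100000 (binary) → 32 (decimal)
Compute 672 ÷ 32 = 21
Convert 21 (decimal) → twenty-one (English words)
twenty-one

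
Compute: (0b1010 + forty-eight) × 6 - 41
Convert 0b1010 (binary) → 8 + 2 = 10 (decimal)
Convert forty-eight (English words) → 48 (decimal)
Expression in decimal: (10 + 48) × 6 - 41
Parentheses first: 10 + 48 = 58
Multiply: 58 × 6 = 348
Subtract: 348 - 41 = 307
307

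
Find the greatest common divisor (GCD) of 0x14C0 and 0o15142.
Convert 0x14C0 (hexadecimal) → 1×4096 + 4×256 + 12×16 = 5312 (decimal)
Convert 0o15142 (octal) → 1×4096 + 5×512 + 1×64 + 4×8 + 2 = 6754 (decimal)
Compute gcd(5312, 6754) = 2
2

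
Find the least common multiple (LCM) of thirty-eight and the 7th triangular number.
Convert thirty-eight (English words) → 38 (decimal)
Convert the 7th triangular number (triangular index) → 7×8/2 = 28 (decimal)
Compute lcm(38, 28) = 532
532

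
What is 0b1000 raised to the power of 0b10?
Convert 0b1000 (binary) → 8 (decimal)
Convert 0b10 (binary) → 2 (decimal)
Compute 8 ^ 2 = 64
64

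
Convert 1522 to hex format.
Convert 1522 (decimal) → 1522 = 5×256 + 15×16 + 2 → 0x5F2 (hexadecimal)
0x5F2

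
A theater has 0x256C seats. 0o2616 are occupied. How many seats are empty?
Convert 0x256C (hexadecimal) → 2×4096 + 5×256 + 6×16 + 12 = 9580 (decimal)
Convert 0o2616 (octal) → 2×512 + 6×64 + 1×8 + 6 = 1422 (decimal)
Compute 9580 - 1422 = 8158
8158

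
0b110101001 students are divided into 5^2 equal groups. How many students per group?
Convert 0b110101001 (binary) → 256 + 128 + 32 + 8 + 1 = 425 (decimal)
Convert 5^2 (power) → 25 (decimal)
Compute 425 ÷ 25 = 17
17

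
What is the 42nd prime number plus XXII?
The 42nd prime number = 181
Convert XXII (Roman numeral) → 10 + 10 + 1 + 1 = 22 (decimal)
Compute 181 + 22 = 203
203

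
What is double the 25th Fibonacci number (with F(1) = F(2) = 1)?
The 25th Fibonacci number (with F(1) = F(2) = 1) = 75025
Compute 75025 × 2 = 150050
150050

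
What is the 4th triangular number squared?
The 4th triangular number = 4×5/2 = 10
Compute 10² = 10 × 10 = 100
100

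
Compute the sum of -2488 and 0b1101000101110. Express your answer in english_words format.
Convert 0b1101000101110 (binary) → 4096 + 2048 + 512 + 32 + 8 + 4 + 2 = 6702 (decimal)
Compute -2488 + 6702 = 4214
Convert 4214 (decimal) → 4214 = 4×1000 + 2×100 + 14 → four thousand two hundred fourteen (English words)
four thousand two hundred fourteen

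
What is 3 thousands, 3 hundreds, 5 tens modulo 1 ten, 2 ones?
Convert 3 thousands, 3 hundreds, 5 tens (place-value notation) → 3×1000 + 3×100 + 5×10 = 3350 (decimal)
Convert 1 ten, 2 ones (place-value notation) → 1×10 + 2 = 12 (decimal)
Compute 3350 mod 12 = 2
2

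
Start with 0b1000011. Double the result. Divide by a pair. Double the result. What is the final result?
Convert 0b1000011 (binary) → 64 + 2 + 1 = 67 (decimal)
Start: 67
67 × 2 = 134
Convert a pair (colloquial) → 2 (decimal)
134 ÷ 2 = 67
67 × 2 = 134
134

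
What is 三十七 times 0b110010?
Convert 三十七 (Chinese numeral) → 3×10 + 7 = 37 (decimal)
Convert 0b110010 (binary) → 32 + 16 + 2 = 50 (decimal)
Compute 37 × 50 = 1850
1850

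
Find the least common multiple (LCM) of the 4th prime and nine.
Convert the 4th prime (prime index) → 7 (decimal)
Convert nine (English words) → 9 (decimal)
Compute lcm(7, 9) = 63
63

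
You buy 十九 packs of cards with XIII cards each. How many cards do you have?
Convert XIII (Roman numeral) → 10 + 1 + 1 + 1 = 13 (decimal)
Convert 十九 (Chinese numeral) → 1×10 + 9 = 19 (decimal)
Compute 13 × 19 = 247
247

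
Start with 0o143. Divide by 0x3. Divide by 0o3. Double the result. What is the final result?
Convert 0o143 (octal) → 1×64 + 4×8 + 3 = 99 (decimal)
Start: 99
Convert 0x3 (hexadecimal) → 3 (decimal)
99 ÷ 3 = 33
Convert 0o3 (octal) → 3 (decimal)
33 ÷ 3 = 11
11 × 2 = 22
22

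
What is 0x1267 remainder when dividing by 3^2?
Convert 0x1267 (hexadecimal) → 1×4096 + 2×256 + 6×16 + 7 = 4711 (decimal)
Convert 3^2 (power) → 9 (decimal)
Compute 4711 mod 9 = 4
4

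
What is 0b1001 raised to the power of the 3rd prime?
Convert 0b1001 (binary) → 8 + 1 = 9 (decimal)
Convert the 3rd prime (prime index) → 5 (decimal)
Compute 9 ^ 5 = 59049
59049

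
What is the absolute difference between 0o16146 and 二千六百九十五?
Convert 0o16146 (octal) → 1×4096 + 6×512 + 1×64 + 4×8 + 6 = 7270 (decimal)
Convert 二千六百九十五 (Chinese numeral) → 2×1000 + 6×100 + 9×10 + 5 = 2695 (decimal)
Compute |7270 - 2695| = 4575
4575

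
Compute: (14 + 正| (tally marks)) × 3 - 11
Convert 正| (tally marks) → 5 + 1 = 6 (decimal)
Expression in decimal: (14 + 6) × 3 - 11
Parentheses first: 14 + 6 = 20
Multiply: 20 × 3 = 60
Subtract: 60 - 11 = 49
49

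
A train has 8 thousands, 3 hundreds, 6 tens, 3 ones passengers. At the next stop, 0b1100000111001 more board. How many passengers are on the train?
Convert 8 thousands, 3 hundreds, 6 tens, 3 ones (place-value notation) → 8×1000 + 3×100 + 6×10 + 3 = 8363 (decimal)
Convert 0b1100000111001 (binary) → 4096 + 2048 + 32 + 16 + 8 + 1 = 6201 (decimal)
Compute 8363 + 6201 = 14564
14564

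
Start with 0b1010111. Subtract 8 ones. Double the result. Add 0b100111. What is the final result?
Convert 0b1010111 (binary) → 64 + 16 + 4 + 2 + 1 = 87 (decimal)
Start: 87
Convert 8 ones (place-value notation) → 8 (decimal)
87 - 8 = 79
79 × 2 = 158
Convert 0b100111 (binary) → 32 + 4 + 2 + 1 = 39 (decimal)
158 + 39 = 197
197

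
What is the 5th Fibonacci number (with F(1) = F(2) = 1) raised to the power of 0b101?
Convert the 5th Fibonacci number (with F(1) = F(2) = 1) (Fibonacci index) → 1, 1, 2, 3, 5 → 5 (decimal)
Convert 0b101 (binary) → 4 + 1 = 5 (decimal)
Compute 5 ^ 5 = 3125
3125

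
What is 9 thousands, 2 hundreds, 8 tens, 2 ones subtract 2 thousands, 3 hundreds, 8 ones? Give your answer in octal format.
Convert 9 thousands, 2 hundreds, 8 tens, 2 ones (place-value notation) → 9×1000 + 2×100 + 8×10 + 2 = 9282 (decimal)
Convert 2 thousands, 3 hundreds, 8 ones (place-value notation) → 2×1000 + 3×100 + 8 = 2308 (decimal)
Compute 9282 - 2308 = 6974
Convert 6974 (decimal) → 6974 = 1×4096 + 5×512 + 4×64 + 7×8 + 6 → 0o15476 (octal)
0o15476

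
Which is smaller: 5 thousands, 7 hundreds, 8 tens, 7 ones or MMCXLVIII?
Convert 5 thousands, 7 hundreds, 8 tens, 7 ones (place-value notation) → 5×1000 + 7×100 + 8×10 + 7 = 5787 (decimal)
Convert MMCXLVIII (Roman numeral) → 1000 + 1000 + 100 + 40 + 5 + 1 + 1 + 1 = 2148 (decimal)
Compare 5787 vs 2148: smaller = 2148
2148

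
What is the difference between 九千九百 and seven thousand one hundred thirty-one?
Convert 九千九百 (Chinese numeral) → 9×1000 + 9×100 = 9900 (decimal)
Convert seven thousand one hundred thirty-one (English words) → 7×1000 + 1×100 + 31 = 7131 (decimal)
Difference: |9900 - 7131| = 2769
2769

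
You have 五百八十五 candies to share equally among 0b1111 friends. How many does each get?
Convert 五百八十五 (Chinese numeral) → 5×100 + 8×10 + 5 = 585 (decimal)
Convert 0b1111 (binary) → 8 + 4 + 2 + 1 = 15 (decimal)
Compute 585 ÷ 15 = 39
39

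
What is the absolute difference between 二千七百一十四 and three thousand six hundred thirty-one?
Convert 二千七百一十四 (Chinese numeral) → 2×1000 + 7×100 + 1×10 + 4 = 2714 (decimal)
Convert three thousand six hundred thirty-one (English words) → 3×1000 + 6×100 + 31 = 3631 (decimal)
Compute |2714 - 3631| = 917
917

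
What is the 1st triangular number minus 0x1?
The 1st triangular number = 1×2/2 = 1
Convert 0x1 (hexadecimal) → 1 (decimal)
Compute 1 - 1 = 0
0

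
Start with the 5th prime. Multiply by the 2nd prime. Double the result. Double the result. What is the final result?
Convert the 5th prime (prime index) → 11 (decimal)
Start: 11
Convert the 2nd prime (prime index) → 3 (decimal)
11 × 3 = 33
33 × 2 = 66
66 × 2 = 132
132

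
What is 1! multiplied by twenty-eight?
Convert 1! (factorial) → 1 (decimal)
Convert twenty-eight (English words) → 28 (decimal)
Compute 1 × 28 = 28
28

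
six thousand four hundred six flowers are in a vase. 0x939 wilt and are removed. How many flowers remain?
Convert six thousand four hundred six (English words) → 6×1000 + 4×100 + 6 = 6406 (decimal)
Convert 0x939 (hexadecimal) → 9×256 + 3×16 + 9 = 2361 (decimal)
Compute 6406 - 2361 = 4045
4045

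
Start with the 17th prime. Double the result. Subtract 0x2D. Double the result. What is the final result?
Convert the 17th prime (prime index) → 59 (decimal)
Start: 59
59 × 2 = 118
Convert 0x2D (hexadecimal) → 2×16 + 13 = 45 (decimal)
118 - 45 = 73
73 × 2 = 146
146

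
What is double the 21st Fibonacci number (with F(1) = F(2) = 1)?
The 21st Fibonacci number (with F(1) = F(2) = 1) = 10946
Compute 10946 × 2 = 21892
21892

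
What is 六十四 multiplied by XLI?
Convert 六十四 (Chinese numeral) → 6×10 + 4 = 64 (decimal)
Convert XLI (Roman numeral) → 40 + 1 = 41 (decimal)
Compute 64 × 41 = 2624
2624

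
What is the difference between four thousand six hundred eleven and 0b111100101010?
Convert four thousand six hundred eleven (English words) → 4×1000 + 6×100 + 11 = 4611 (decimal)
Convert 0b111100101010 (binary) → 2048 + 1024 + 512 + 256 + 32 + 8 + 2 = 3882 (decimal)
Difference: |4611 - 3882| = 729
729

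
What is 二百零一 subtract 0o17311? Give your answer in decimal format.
Convert 二百零一 (Chinese numeral) → 2×100 + 1 = 201 (decimal)
Convert 0o17311 (octal) → 1×4096 + 7×512 + 3×64 + 1×8 + 1 = 7881 (decimal)
Compute 201 - 7881 = -7680
-7680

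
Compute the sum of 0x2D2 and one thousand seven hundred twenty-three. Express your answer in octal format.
Convert 0x2D2 (hexadecimal) → 2×256 + 13×16 + 2 = 722 (decimal)
Convert one thousand seven hundred twenty-three (English words) → 1×1000 + 7×100 + 23 = 1723 (decimal)
Compute 722 + 1723 = 2445
Convert 2445 (decimal) → 2445 = 4×512 + 6×64 + 1×8 + 5 → 0o4615 (octal)
0o4615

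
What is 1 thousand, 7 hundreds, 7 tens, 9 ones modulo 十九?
Convert 1 thousand, 7 hundreds, 7 tens, 9 ones (place-value notation) → 1×1000 + 7×100 + 7×10 + 9 = 1779 (decimal)
Convert 十九 (Chinese numeral) → 1×10 + 9 = 19 (decimal)
Compute 1779 mod 19 = 12
12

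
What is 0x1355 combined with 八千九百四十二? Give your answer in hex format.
Convert 0x1355 (hexadecimal) → 1×4096 + 3×256 + 5×16 + 5 = 4949 (decimal)
Convert 八千九百四十二 (Chinese numeral) → 8×1000 + 9×100 + 4×10 + 2 = 8942 (decimal)
Compute 4949 + 8942 = 13891
Convert 13891 (decimal) → 13891 = 3×4096 + 6×256 + 4×16 + 3 → 0x3643 (hexadecimal)
0x3643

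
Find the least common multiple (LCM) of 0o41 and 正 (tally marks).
Convert 0o41 (octal) → 4×8 + 1 = 33 (decimal)
Convert 正 (tally marks) → 5 (decimal)
Compute lcm(33, 5) = 165
165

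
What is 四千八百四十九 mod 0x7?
Convert 四千八百四十九 (Chinese numeral) → 4×1000 + 8×100 + 4×10 + 9 = 4849 (decimal)
Convert 0x7 (hexadecimal) → 7 (decimal)
Compute 4849 mod 7 = 5
5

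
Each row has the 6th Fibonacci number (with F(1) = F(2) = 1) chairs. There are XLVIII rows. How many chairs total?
Convert the 6th Fibonacci number (with F(1) = F(2) = 1) (Fibonacci index) → 1, 1, 2, 3, 5, 8 → 8 (decimal)
Convert XLVIII (Roman numeral) → 40 + 5 + 1 + 1 + 1 = 48 (decimal)
Compute 8 × 48 = 384
384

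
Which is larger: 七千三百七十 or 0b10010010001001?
Convert 七千三百七十 (Chinese numeral) → 7×1000 + 3×100 + 7×10 = 7370 (decimal)
Convert 0b10010010001001 (binary) → 8192 + 1024 + 128 + 8 + 1 = 9353 (decimal)
Compare 7370 vs 9353: larger = 9353
9353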